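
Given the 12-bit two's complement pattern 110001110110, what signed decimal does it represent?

Binary: 110001110110
Sign bit: 1 (negative)
Invert: 001110001001
Add 1:  001110001010
Magnitude: 001110001010 = 512 + 256 + 128 + 8 + 2 = 906
Value: -906



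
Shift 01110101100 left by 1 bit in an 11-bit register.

Original: 01110101100 (decimal 940)
Shift left by 1 position
Append 1 zero on the right
Result: 11101011000 (decimal 1880)
Equivalent: 940 << 1 = 940 × 2^1 = 1880



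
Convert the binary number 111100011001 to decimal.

Sum of powers of 2 for each 1-bit:
2^0 + 2^3 + 2^4 + 2^8 + 2^9 + 2^10 + 2^11
= 1 + 8 + 16 + 256 + 512 + 1024 + 2048
= 3865



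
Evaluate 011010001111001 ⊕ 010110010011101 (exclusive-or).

XOR: 1 when bits differ
  011010001111001
^ 010110010011101
-----------------
  001100011100100
Decimal: 13433 ^ 11421 = 6372



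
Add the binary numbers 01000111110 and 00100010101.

Add column by column from the right: bit + bit + carry-in; write the sum mod 2, carry 1 when the sum is 2 or 3.
carry:  00001111000
        01000111110
+       00100010101
-------------------
       001101010011
(the carry out of the leftmost column, 0, becomes the leading bit)
Decimal check:
  01000111110 = 512 + 32 + 16 + 8 + 4 + 2 = 574
  00100010101 = 256 + 16 + 4 + 1 = 277
  574 + 277 = 851, and 001101010011 = 512 + 256 + 64 + 16 + 2 + 1 = 851 ✓



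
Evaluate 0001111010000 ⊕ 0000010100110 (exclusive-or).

XOR: 1 when bits differ
  0001111010000
^ 0000010100110
---------------
  0001101110110
Decimal: 976 ^ 166 = 886



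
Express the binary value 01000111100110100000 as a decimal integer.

Sum of powers of 2 for each 1-bit:
2^5 + 2^7 + 2^8 + 2^11 + 2^12 + 2^13 + 2^14 + 2^18
= 32 + 128 + 256 + 2048 + 4096 + 8192 + 16384 + 262144
= 293280



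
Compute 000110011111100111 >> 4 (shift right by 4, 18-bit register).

Original: 000110011111100111 (decimal 26599)
Shift right by 4 positions
Drop the 4 low bits; fill with zeros on the left
Result: 000000011001111110 (decimal 1662)
Equivalent: 26599 >> 4 = 26599 ÷ 2^4 = 1662



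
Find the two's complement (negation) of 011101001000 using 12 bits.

Original: 011101001000
Step 1 - Invert all bits: 100010110111
Step 2 - Add 1: 100010111000
Verification: 011101001000 + 100010111000 = 1000000000000; discarding the end carry (carry out of the top bit) leaves the 12-bit value 000000000000, as required for x + (-x)



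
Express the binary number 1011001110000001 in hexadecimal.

Group into 4-bit nibbles from right:
  1011 = B
  0011 = 3
  1000 = 8
  0001 = 1
Result: B381



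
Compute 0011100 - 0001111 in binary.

Method 1 - Direct subtraction (column by column from the right: bit − bit − borrow-in; if negative, add 2 and borrow 1 from the next column):
borrow: 0011110
        0011100
-       0001111
---------------
        0001101

Method 2 - Add two's complement:
Two's complement of 0001111: invert → 1110000, add 1 → 1110001
  0011100
+ 1110001
---------
 10001101  (end carry out of the top bit = 1)
Discarding the end carry: 0001101
Decimal check:
  0011100 = 16 + 8 + 4 = 28
  0001111 = 8 + 4 + 2 + 1 = 15
  28 - 15 = 13, and 0001101 = 8 + 4 + 1 = 13 ✓



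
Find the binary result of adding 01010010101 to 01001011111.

Add column by column from the right: bit + bit + carry-in; write the sum mod 2, carry 1 when the sum is 2 or 3.
carry:  10000111110
        01010010101
+       01001011111
-------------------
       010011110100
(the carry out of the leftmost column, 0, becomes the leading bit)
Decimal check:
  01010010101 = 512 + 128 + 16 + 4 + 1 = 661
  01001011111 = 512 + 64 + 16 + 8 + 4 + 2 + 1 = 607
  661 + 607 = 1268, and 010011110100 = 1024 + 128 + 64 + 32 + 16 + 4 = 1268 ✓



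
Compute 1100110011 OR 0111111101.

OR: 1 when either bit is 1
  1100110011
| 0111111101
------------
  1111111111
Decimal: 819 | 509 = 1023



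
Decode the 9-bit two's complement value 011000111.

Binary: 011000111
Sign bit: 0 (non-negative)
Read directly as an unsigned value:
011000111 = 128 + 64 + 4 + 2 + 1 = 199
Value: 199



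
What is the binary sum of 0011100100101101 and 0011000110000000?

Add column by column from the right: bit + bit + carry-in; write the sum mod 2, carry 1 when the sum is 2 or 3.
carry:  0110001000000000
        0011100100101101
+       0011000110000000
------------------------
       00110101010101101
(the carry out of the leftmost column, 0, becomes the leading bit)
Decimal check:
  0011100100101101 = 8192 + 4096 + 2048 + 256 + 32 + 8 + 4 + 1 = 14637
  0011000110000000 = 8192 + 4096 + 256 + 128 = 12672
  14637 + 12672 = 27309, and 00110101010101101 = 16384 + 8192 + 2048 + 512 + 128 + 32 + 8 + 4 + 1 = 27309 ✓



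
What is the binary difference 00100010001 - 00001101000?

Method 1 - Direct subtraction (column by column from the right: bit − bit − borrow-in; if negative, add 2 and borrow 1 from the next column):
borrow: 00111010000
        00100010001
-       00001101000
-------------------
        00010101001

Method 2 - Add two's complement:
Two's complement of 00001101000: invert → 11110010111, add 1 → 11110011000
  00100010001
+ 11110011000
-------------
 100010101001  (end carry out of the top bit = 1)
Discarding the end carry: 00010101001
Decimal check:
  00100010001 = 256 + 16 + 1 = 273
  00001101000 = 64 + 32 + 8 = 104
  273 - 104 = 169, and 00010101001 = 128 + 32 + 8 + 1 = 169 ✓



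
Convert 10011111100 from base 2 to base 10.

Sum of powers of 2 for each 1-bit:
2^2 + 2^3 + 2^4 + 2^5 + 2^6 + 2^7 + 2^10
= 4 + 8 + 16 + 32 + 64 + 128 + 1024
= 1276



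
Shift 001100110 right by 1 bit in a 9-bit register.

Original: 001100110 (decimal 102)
Shift right by 1 position
Drop the 1 low bit; fill with zero on the left
Result: 000110011 (decimal 51)
Equivalent: 102 >> 1 = 102 ÷ 2^1 = 51



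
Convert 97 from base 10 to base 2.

Using repeated division by 2:
97 ÷ 2 = 48 remainder 1
48 ÷ 2 = 24 remainder 0
24 ÷ 2 = 12 remainder 0
12 ÷ 2 = 6 remainder 0
6 ÷ 2 = 3 remainder 0
3 ÷ 2 = 1 remainder 1
1 ÷ 2 = 0 remainder 1
Reading remainders bottom to top: 1100001



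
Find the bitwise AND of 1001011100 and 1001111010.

AND: 1 only when both bits are 1
  1001011100
& 1001111010
------------
  1001011000
Decimal: 604 & 634 = 600



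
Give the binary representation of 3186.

Using repeated division by 2:
3186 ÷ 2 = 1593 remainder 0
1593 ÷ 2 = 796 remainder 1
796 ÷ 2 = 398 remainder 0
398 ÷ 2 = 199 remainder 0
199 ÷ 2 = 99 remainder 1
99 ÷ 2 = 49 remainder 1
49 ÷ 2 = 24 remainder 1
24 ÷ 2 = 12 remainder 0
12 ÷ 2 = 6 remainder 0
6 ÷ 2 = 3 remainder 0
3 ÷ 2 = 1 remainder 1
1 ÷ 2 = 0 remainder 1
Reading remainders bottom to top: 110001110010



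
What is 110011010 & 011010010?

AND: 1 only when both bits are 1
  110011010
& 011010010
-----------
  010010010
Decimal: 410 & 210 = 146



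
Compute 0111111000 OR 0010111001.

OR: 1 when either bit is 1
  0111111000
| 0010111001
------------
  0111111001
Decimal: 504 | 185 = 505



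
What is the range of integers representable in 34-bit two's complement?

For 34-bit two's complement:
Minimum: -2^33 = -8589934592
Maximum: 2^33 - 1 = 8589934591



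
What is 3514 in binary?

Using repeated division by 2:
3514 ÷ 2 = 1757 remainder 0
1757 ÷ 2 = 878 remainder 1
878 ÷ 2 = 439 remainder 0
439 ÷ 2 = 219 remainder 1
219 ÷ 2 = 109 remainder 1
109 ÷ 2 = 54 remainder 1
54 ÷ 2 = 27 remainder 0
27 ÷ 2 = 13 remainder 1
13 ÷ 2 = 6 remainder 1
6 ÷ 2 = 3 remainder 0
3 ÷ 2 = 1 remainder 1
1 ÷ 2 = 0 remainder 1
Reading remainders bottom to top: 110110111010



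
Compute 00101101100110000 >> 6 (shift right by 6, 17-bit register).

Original: 00101101100110000 (decimal 23344)
Shift right by 6 positions
Drop the 6 low bits; fill with zeros on the left
Result: 00000000101101100 (decimal 364)
Equivalent: 23344 >> 6 = 23344 ÷ 2^6 = 364



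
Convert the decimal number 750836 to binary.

Using repeated division by 2:
750836 ÷ 2 = 375418 remainder 0
375418 ÷ 2 = 187709 remainder 0
187709 ÷ 2 = 93854 remainder 1
93854 ÷ 2 = 46927 remainder 0
46927 ÷ 2 = 23463 remainder 1
23463 ÷ 2 = 11731 remainder 1
11731 ÷ 2 = 5865 remainder 1
5865 ÷ 2 = 2932 remainder 1
2932 ÷ 2 = 1466 remainder 0
1466 ÷ 2 = 733 remainder 0
733 ÷ 2 = 366 remainder 1
366 ÷ 2 = 183 remainder 0
183 ÷ 2 = 91 remainder 1
91 ÷ 2 = 45 remainder 1
45 ÷ 2 = 22 remainder 1
22 ÷ 2 = 11 remainder 0
11 ÷ 2 = 5 remainder 1
5 ÷ 2 = 2 remainder 1
2 ÷ 2 = 1 remainder 0
1 ÷ 2 = 0 remainder 1
Reading remainders bottom to top: 10110111010011110100



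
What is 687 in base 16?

Using repeated division by 16 (digits 10–15 are A–F):
687 ÷ 16 = 42 remainder 15 (F)
42 ÷ 16 = 2 remainder 10 (A)
2 ÷ 16 = 0 remainder 2
Reading remainders bottom to top: 2AF



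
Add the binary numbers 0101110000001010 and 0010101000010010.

Add column by column from the right: bit + bit + carry-in; write the sum mod 2, carry 1 when the sum is 2 or 3.
carry:  1111000000000100
        0101110000001010
+       0010101000010010
------------------------
       01000011000011100
(the carry out of the leftmost column, 0, becomes the leading bit)
Decimal check:
  0101110000001010 = 16384 + 4096 + 2048 + 1024 + 8 + 2 = 23562
  0010101000010010 = 8192 + 2048 + 512 + 16 + 2 = 10770
  23562 + 10770 = 34332, and 01000011000011100 = 32768 + 1024 + 512 + 16 + 8 + 4 = 34332 ✓



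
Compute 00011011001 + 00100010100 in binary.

Add column by column from the right: bit + bit + carry-in; write the sum mod 2, carry 1 when the sum is 2 or 3.
carry:  00000100000
        00011011001
+       00100010100
-------------------
       000111101101
(the carry out of the leftmost column, 0, becomes the leading bit)
Decimal check:
  00011011001 = 128 + 64 + 16 + 8 + 1 = 217
  00100010100 = 256 + 16 + 4 = 276
  217 + 276 = 493, and 000111101101 = 256 + 128 + 64 + 32 + 8 + 4 + 1 = 493 ✓



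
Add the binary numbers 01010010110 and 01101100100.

Add column by column from the right: bit + bit + carry-in; write the sum mod 2, carry 1 when the sum is 2 or 3.
carry:  10000001000
        01010010110
+       01101100100
-------------------
       010111111010
(the carry out of the leftmost column, 0, becomes the leading bit)
Decimal check:
  01010010110 = 512 + 128 + 16 + 4 + 2 = 662
  01101100100 = 512 + 256 + 64 + 32 + 4 = 868
  662 + 868 = 1530, and 010111111010 = 1024 + 256 + 128 + 64 + 32 + 16 + 8 + 2 = 1530 ✓



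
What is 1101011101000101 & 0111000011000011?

AND: 1 only when both bits are 1
  1101011101000101
& 0111000011000011
------------------
  0101000001000001
Decimal: 55109 & 28867 = 20545



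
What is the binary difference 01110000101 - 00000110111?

Method 1 - Direct subtraction (column by column from the right: bit − bit − borrow-in; if negative, add 2 and borrow 1 from the next column):
borrow: 00011111100
        01110000101
-       00000110111
-------------------
        01101001110

Method 2 - Add two's complement:
Two's complement of 00000110111: invert → 11111001000, add 1 → 11111001001
  01110000101
+ 11111001001
-------------
 101101001110  (end carry out of the top bit = 1)
Discarding the end carry: 01101001110
Decimal check:
  01110000101 = 512 + 256 + 128 + 4 + 1 = 901
  00000110111 = 32 + 16 + 4 + 2 + 1 = 55
  901 - 55 = 846, and 01101001110 = 512 + 256 + 64 + 8 + 4 + 2 = 846 ✓



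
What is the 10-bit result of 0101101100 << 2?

Original: 0101101100 (decimal 364)
Shift left by 2 positions
Append 2 zeros on the right and drop the 2 high bits that overflow the 10-bit width
Result: 0110110000 (decimal 432)
Equivalent: 364 << 2 = 364 × 2^2 = 1456, truncated to 10 bits = 432



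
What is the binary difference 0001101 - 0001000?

Method 1 - Direct subtraction (column by column from the right: bit − bit − borrow-in; if negative, add 2 and borrow 1 from the next column):
borrow: 0000000
        0001101
-       0001000
---------------
        0000101

Method 2 - Add two's complement:
Two's complement of 0001000: invert → 1110111, add 1 → 1111000
  0001101
+ 1111000
---------
 10000101  (end carry out of the top bit = 1)
Discarding the end carry: 0000101
Decimal check:
  0001101 = 8 + 4 + 1 = 13
  0001000 = 8
  13 - 8 = 5, and 0000101 = 4 + 1 = 5 ✓



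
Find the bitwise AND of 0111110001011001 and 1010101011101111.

AND: 1 only when both bits are 1
  0111110001011001
& 1010101011101111
------------------
  0010100001001001
Decimal: 31833 & 43759 = 10313



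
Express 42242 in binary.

Using repeated division by 2:
42242 ÷ 2 = 21121 remainder 0
21121 ÷ 2 = 10560 remainder 1
10560 ÷ 2 = 5280 remainder 0
5280 ÷ 2 = 2640 remainder 0
2640 ÷ 2 = 1320 remainder 0
1320 ÷ 2 = 660 remainder 0
660 ÷ 2 = 330 remainder 0
330 ÷ 2 = 165 remainder 0
165 ÷ 2 = 82 remainder 1
82 ÷ 2 = 41 remainder 0
41 ÷ 2 = 20 remainder 1
20 ÷ 2 = 10 remainder 0
10 ÷ 2 = 5 remainder 0
5 ÷ 2 = 2 remainder 1
2 ÷ 2 = 1 remainder 0
1 ÷ 2 = 0 remainder 1
Reading remainders bottom to top: 1010010100000010



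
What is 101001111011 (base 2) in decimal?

Sum of powers of 2 for each 1-bit:
2^0 + 2^1 + 2^3 + 2^4 + 2^5 + 2^6 + 2^9 + 2^11
= 1 + 2 + 8 + 16 + 32 + 64 + 512 + 2048
= 2683



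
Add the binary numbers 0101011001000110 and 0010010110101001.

Add column by column from the right: bit + bit + carry-in; write the sum mod 2, carry 1 when the sum is 2 or 3.
carry:  0000100000000000
        0101011001000110
+       0010010110101001
------------------------
       00111101111101111
(the carry out of the leftmost column, 0, becomes the leading bit)
Decimal check:
  0101011001000110 = 16384 + 4096 + 1024 + 512 + 64 + 4 + 2 = 22086
  0010010110101001 = 8192 + 1024 + 256 + 128 + 32 + 8 + 1 = 9641
  22086 + 9641 = 31727, and 00111101111101111 = 16384 + 8192 + 4096 + 2048 + 512 + 256 + 128 + 64 + 32 + 8 + 4 + 2 + 1 = 31727 ✓



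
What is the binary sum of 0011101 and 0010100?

Add column by column from the right: bit + bit + carry-in; write the sum mod 2, carry 1 when the sum is 2 or 3.
carry:  0111000
        0011101
+       0010100
---------------
       00110001
(the carry out of the leftmost column, 0, becomes the leading bit)
Decimal check:
  0011101 = 16 + 8 + 4 + 1 = 29
  0010100 = 16 + 4 = 20
  29 + 20 = 49, and 00110001 = 32 + 16 + 1 = 49 ✓



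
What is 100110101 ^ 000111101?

XOR: 1 when bits differ
  100110101
^ 000111101
-----------
  100001000
Decimal: 309 ^ 61 = 264



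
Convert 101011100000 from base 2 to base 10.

Sum of powers of 2 for each 1-bit:
2^5 + 2^6 + 2^7 + 2^9 + 2^11
= 32 + 64 + 128 + 512 + 2048
= 2784



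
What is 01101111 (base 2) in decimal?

Sum of powers of 2 for each 1-bit:
2^0 + 2^1 + 2^2 + 2^3 + 2^5 + 2^6
= 1 + 2 + 4 + 8 + 32 + 64
= 111



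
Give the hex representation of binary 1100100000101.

Group into 4-bit nibbles from right:
  0001 = 1
  1001 = 9
  0000 = 0
  0101 = 5
Result: 1905



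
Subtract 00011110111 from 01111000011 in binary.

Method 1 - Direct subtraction (column by column from the right: bit − bit − borrow-in; if negative, add 2 and borrow 1 from the next column):
borrow: 00111111000
        01111000011
-       00011110111
-------------------
        01011001100

Method 2 - Add two's complement:
Two's complement of 00011110111: invert → 11100001000, add 1 → 11100001001
  01111000011
+ 11100001001
-------------
 101011001100  (end carry out of the top bit = 1)
Discarding the end carry: 01011001100
Decimal check:
  01111000011 = 512 + 256 + 128 + 64 + 2 + 1 = 963
  00011110111 = 128 + 64 + 32 + 16 + 4 + 2 + 1 = 247
  963 - 247 = 716, and 01011001100 = 512 + 128 + 64 + 8 + 4 = 716 ✓



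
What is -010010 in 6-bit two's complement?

Original: 010010
Step 1 - Invert all bits: 101101
Step 2 - Add 1: 101110
Verification: 010010 + 101110 = 1000000; discarding the end carry (carry out of the top bit) leaves the 6-bit value 000000, as required for x + (-x)



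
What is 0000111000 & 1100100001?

AND: 1 only when both bits are 1
  0000111000
& 1100100001
------------
  0000100000
Decimal: 56 & 801 = 32



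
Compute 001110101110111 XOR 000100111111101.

XOR: 1 when bits differ
  001110101110111
^ 000100111111101
-----------------
  001010010001010
Decimal: 7543 ^ 2557 = 5258



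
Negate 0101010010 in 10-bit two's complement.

Original: 0101010010
Step 1 - Invert all bits: 1010101101
Step 2 - Add 1: 1010101110
Verification: 0101010010 + 1010101110 = 10000000000; discarding the end carry (carry out of the top bit) leaves the 10-bit value 0000000000, as required for x + (-x)



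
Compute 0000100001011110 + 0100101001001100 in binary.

Add column by column from the right: bit + bit + carry-in; write the sum mod 2, carry 1 when the sum is 2 or 3.
carry:  0001000010111000
        0000100001011110
+       0100101001001100
------------------------
       00101001010101010
(the carry out of the leftmost column, 0, becomes the leading bit)
Decimal check:
  0000100001011110 = 2048 + 64 + 16 + 8 + 4 + 2 = 2142
  0100101001001100 = 16384 + 2048 + 512 + 64 + 8 + 4 = 19020
  2142 + 19020 = 21162, and 00101001010101010 = 16384 + 4096 + 512 + 128 + 32 + 8 + 2 = 21162 ✓



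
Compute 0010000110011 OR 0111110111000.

OR: 1 when either bit is 1
  0010000110011
| 0111110111000
---------------
  0111110111011
Decimal: 1075 | 4024 = 4027



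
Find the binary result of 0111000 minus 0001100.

Method 1 - Direct subtraction (column by column from the right: bit − bit − borrow-in; if negative, add 2 and borrow 1 from the next column):
borrow: 0011000
        0111000
-       0001100
---------------
        0101100

Method 2 - Add two's complement:
Two's complement of 0001100: invert → 1110011, add 1 → 1110100
  0111000
+ 1110100
---------
 10101100  (end carry out of the top bit = 1)
Discarding the end carry: 0101100
Decimal check:
  0111000 = 32 + 16 + 8 = 56
  0001100 = 8 + 4 = 12
  56 - 12 = 44, and 0101100 = 32 + 8 + 4 = 44 ✓



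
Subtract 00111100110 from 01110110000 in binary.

Method 1 - Direct subtraction (column by column from the right: bit − bit − borrow-in; if negative, add 2 and borrow 1 from the next column):
borrow: 01110011100
        01110110000
-       00111100110
-------------------
        00111001010

Method 2 - Add two's complement:
Two's complement of 00111100110: invert → 11000011001, add 1 → 11000011010
  01110110000
+ 11000011010
-------------
 100111001010  (end carry out of the top bit = 1)
Discarding the end carry: 00111001010
Decimal check:
  01110110000 = 512 + 256 + 128 + 32 + 16 = 944
  00111100110 = 256 + 128 + 64 + 32 + 4 + 2 = 486
  944 - 486 = 458, and 00111001010 = 256 + 128 + 64 + 8 + 2 = 458 ✓



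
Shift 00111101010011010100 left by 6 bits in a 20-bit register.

Original: 00111101010011010100 (decimal 251092)
Shift left by 6 positions
Append 6 zeros on the right and drop the 6 high bits that overflow the 20-bit width
Result: 01010011010100000000 (decimal 341248)
Equivalent: 251092 << 6 = 251092 × 2^6 = 16069888, truncated to 20 bits = 341248



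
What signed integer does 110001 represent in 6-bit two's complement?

Binary: 110001
Sign bit: 1 (negative)
Invert: 001110
Add 1:  001111
Magnitude: 001111 = 8 + 4 + 2 + 1 = 15
Value: -15



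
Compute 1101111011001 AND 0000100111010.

AND: 1 only when both bits are 1
  1101111011001
& 0000100111010
---------------
  0000100011000
Decimal: 7129 & 314 = 280



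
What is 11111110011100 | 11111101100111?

OR: 1 when either bit is 1
  11111110011100
| 11111101100111
----------------
  11111111111111
Decimal: 16284 | 16231 = 16383



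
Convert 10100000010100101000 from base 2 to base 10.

Sum of powers of 2 for each 1-bit:
2^3 + 2^5 + 2^8 + 2^10 + 2^17 + 2^19
= 8 + 32 + 256 + 1024 + 131072 + 524288
= 656680



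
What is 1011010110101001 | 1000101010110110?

OR: 1 when either bit is 1
  1011010110101001
| 1000101010110110
------------------
  1011111110111111
Decimal: 46505 | 35510 = 49087



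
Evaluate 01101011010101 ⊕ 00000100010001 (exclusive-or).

XOR: 1 when bits differ
  01101011010101
^ 00000100010001
----------------
  01101111000100
Decimal: 6869 ^ 273 = 7108



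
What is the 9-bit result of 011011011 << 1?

Original: 011011011 (decimal 219)
Shift left by 1 position
Append 1 zero on the right
Result: 110110110 (decimal 438)
Equivalent: 219 << 1 = 219 × 2^1 = 438



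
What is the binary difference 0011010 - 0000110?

Method 1 - Direct subtraction (column by column from the right: bit − bit − borrow-in; if negative, add 2 and borrow 1 from the next column):
borrow: 0001000
        0011010
-       0000110
---------------
        0010100

Method 2 - Add two's complement:
Two's complement of 0000110: invert → 1111001, add 1 → 1111010
  0011010
+ 1111010
---------
 10010100  (end carry out of the top bit = 1)
Discarding the end carry: 0010100
Decimal check:
  0011010 = 16 + 8 + 2 = 26
  0000110 = 4 + 2 = 6
  26 - 6 = 20, and 0010100 = 16 + 4 = 20 ✓



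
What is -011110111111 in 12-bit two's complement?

Original: 011110111111
Step 1 - Invert all bits: 100001000000
Step 2 - Add 1: 100001000001
Verification: 011110111111 + 100001000001 = 1000000000000; discarding the end carry (carry out of the top bit) leaves the 12-bit value 000000000000, as required for x + (-x)



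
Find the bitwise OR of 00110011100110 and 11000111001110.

OR: 1 when either bit is 1
  00110011100110
| 11000111001110
----------------
  11110111101110
Decimal: 3302 | 12750 = 15854



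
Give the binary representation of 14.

Using repeated division by 2:
14 ÷ 2 = 7 remainder 0
7 ÷ 2 = 3 remainder 1
3 ÷ 2 = 1 remainder 1
1 ÷ 2 = 0 remainder 1
Reading remainders bottom to top: 1110



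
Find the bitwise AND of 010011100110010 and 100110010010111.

AND: 1 only when both bits are 1
  010011100110010
& 100110010010111
-----------------
  000010000010010
Decimal: 10034 & 19607 = 1042



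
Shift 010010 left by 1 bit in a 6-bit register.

Original: 010010 (decimal 18)
Shift left by 1 position
Append 1 zero on the right
Result: 100100 (decimal 36)
Equivalent: 18 << 1 = 18 × 2^1 = 36



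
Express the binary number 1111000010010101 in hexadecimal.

Group into 4-bit nibbles from right:
  1111 = F
  0000 = 0
  1001 = 9
  0101 = 5
Result: F095



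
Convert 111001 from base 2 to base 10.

Sum of powers of 2 for each 1-bit:
2^0 + 2^3 + 2^4 + 2^5
= 1 + 8 + 16 + 32
= 57



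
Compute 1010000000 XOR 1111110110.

XOR: 1 when bits differ
  1010000000
^ 1111110110
------------
  0101110110
Decimal: 640 ^ 1014 = 374



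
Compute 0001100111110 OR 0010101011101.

OR: 1 when either bit is 1
  0001100111110
| 0010101011101
---------------
  0011101111111
Decimal: 830 | 1373 = 1919



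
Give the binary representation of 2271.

Using repeated division by 2:
2271 ÷ 2 = 1135 remainder 1
1135 ÷ 2 = 567 remainder 1
567 ÷ 2 = 283 remainder 1
283 ÷ 2 = 141 remainder 1
141 ÷ 2 = 70 remainder 1
70 ÷ 2 = 35 remainder 0
35 ÷ 2 = 17 remainder 1
17 ÷ 2 = 8 remainder 1
8 ÷ 2 = 4 remainder 0
4 ÷ 2 = 2 remainder 0
2 ÷ 2 = 1 remainder 0
1 ÷ 2 = 0 remainder 1
Reading remainders bottom to top: 100011011111



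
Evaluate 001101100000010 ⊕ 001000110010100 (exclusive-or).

XOR: 1 when bits differ
  001101100000010
^ 001000110010100
-----------------
  000101010010110
Decimal: 6914 ^ 4500 = 2710



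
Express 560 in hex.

Using repeated division by 16 (digits 10–15 are A–F):
560 ÷ 16 = 35 remainder 0
35 ÷ 16 = 2 remainder 3
2 ÷ 16 = 0 remainder 2
Reading remainders bottom to top: 230



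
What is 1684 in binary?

Using repeated division by 2:
1684 ÷ 2 = 842 remainder 0
842 ÷ 2 = 421 remainder 0
421 ÷ 2 = 210 remainder 1
210 ÷ 2 = 105 remainder 0
105 ÷ 2 = 52 remainder 1
52 ÷ 2 = 26 remainder 0
26 ÷ 2 = 13 remainder 0
13 ÷ 2 = 6 remainder 1
6 ÷ 2 = 3 remainder 0
3 ÷ 2 = 1 remainder 1
1 ÷ 2 = 0 remainder 1
Reading remainders bottom to top: 11010010100



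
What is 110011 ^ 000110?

XOR: 1 when bits differ
  110011
^ 000110
--------
  110101
Decimal: 51 ^ 6 = 53



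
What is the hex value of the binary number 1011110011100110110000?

Group into 4-bit nibbles from right:
  0010 = 2
  1111 = F
  0011 = 3
  1001 = 9
  1011 = B
  0000 = 0
Result: 2F39B0



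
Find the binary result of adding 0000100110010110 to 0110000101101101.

Add column by column from the right: bit + bit + carry-in; write the sum mod 2, carry 1 when the sum is 2 or 3.
carry:  0000001111111000
        0000100110010110
+       0110000101101101
------------------------
       00110101100000011
(the carry out of the leftmost column, 0, becomes the leading bit)
Decimal check:
  0000100110010110 = 2048 + 256 + 128 + 16 + 4 + 2 = 2454
  0110000101101101 = 16384 + 8192 + 256 + 64 + 32 + 8 + 4 + 1 = 24941
  2454 + 24941 = 27395, and 00110101100000011 = 16384 + 8192 + 2048 + 512 + 256 + 2 + 1 = 27395 ✓



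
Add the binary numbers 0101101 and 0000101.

Add column by column from the right: bit + bit + carry-in; write the sum mod 2, carry 1 when the sum is 2 or 3.
carry:  0011010
        0101101
+       0000101
---------------
       00110010
(the carry out of the leftmost column, 0, becomes the leading bit)
Decimal check:
  0101101 = 32 + 8 + 4 + 1 = 45
  0000101 = 4 + 1 = 5
  45 + 5 = 50, and 00110010 = 32 + 16 + 2 = 50 ✓



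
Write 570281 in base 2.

Using repeated division by 2:
570281 ÷ 2 = 285140 remainder 1
285140 ÷ 2 = 142570 remainder 0
142570 ÷ 2 = 71285 remainder 0
71285 ÷ 2 = 35642 remainder 1
35642 ÷ 2 = 17821 remainder 0
17821 ÷ 2 = 8910 remainder 1
8910 ÷ 2 = 4455 remainder 0
4455 ÷ 2 = 2227 remainder 1
2227 ÷ 2 = 1113 remainder 1
1113 ÷ 2 = 556 remainder 1
556 ÷ 2 = 278 remainder 0
278 ÷ 2 = 139 remainder 0
139 ÷ 2 = 69 remainder 1
69 ÷ 2 = 34 remainder 1
34 ÷ 2 = 17 remainder 0
17 ÷ 2 = 8 remainder 1
8 ÷ 2 = 4 remainder 0
4 ÷ 2 = 2 remainder 0
2 ÷ 2 = 1 remainder 0
1 ÷ 2 = 0 remainder 1
Reading remainders bottom to top: 10001011001110101001



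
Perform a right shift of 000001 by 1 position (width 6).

Original: 000001 (decimal 1)
Shift right by 1 position
Drop the 1 low bit; fill with zero on the left
Result: 000000 (decimal 0)
Equivalent: 1 >> 1 = 1 ÷ 2^1 = 0



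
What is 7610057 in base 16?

Using repeated division by 16 (digits 10–15 are A–F):
7610057 ÷ 16 = 475628 remainder 9
475628 ÷ 16 = 29726 remainder 12 (C)
29726 ÷ 16 = 1857 remainder 14 (E)
1857 ÷ 16 = 116 remainder 1
116 ÷ 16 = 7 remainder 4
7 ÷ 16 = 0 remainder 7
Reading remainders bottom to top: 741EC9



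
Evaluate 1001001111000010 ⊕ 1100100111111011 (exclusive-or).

XOR: 1 when bits differ
  1001001111000010
^ 1100100111111011
------------------
  0101101000111001
Decimal: 37826 ^ 51707 = 23097



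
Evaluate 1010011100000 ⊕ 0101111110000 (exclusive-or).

XOR: 1 when bits differ
  1010011100000
^ 0101111110000
---------------
  1111100010000
Decimal: 5344 ^ 3056 = 7952



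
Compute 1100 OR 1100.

OR: 1 when either bit is 1
  1100
| 1100
------
  1100
Decimal: 12 | 12 = 12



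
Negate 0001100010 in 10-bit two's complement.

Original: 0001100010
Step 1 - Invert all bits: 1110011101
Step 2 - Add 1: 1110011110
Verification: 0001100010 + 1110011110 = 10000000000; discarding the end carry (carry out of the top bit) leaves the 10-bit value 0000000000, as required for x + (-x)



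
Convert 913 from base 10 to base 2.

Using repeated division by 2:
913 ÷ 2 = 456 remainder 1
456 ÷ 2 = 228 remainder 0
228 ÷ 2 = 114 remainder 0
114 ÷ 2 = 57 remainder 0
57 ÷ 2 = 28 remainder 1
28 ÷ 2 = 14 remainder 0
14 ÷ 2 = 7 remainder 0
7 ÷ 2 = 3 remainder 1
3 ÷ 2 = 1 remainder 1
1 ÷ 2 = 0 remainder 1
Reading remainders bottom to top: 1110010001



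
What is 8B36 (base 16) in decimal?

Expand by place value (powers of 16):
Digit values: B = 11
8B36 = 8 × 16^3 + 11 × 16^2 + 3 × 16^1 + 6 × 16^0
= 8 × 4096 + 11 × 256 + 3 × 16 + 6 × 1
= 32768 + 2816 + 48 + 6
= 35638



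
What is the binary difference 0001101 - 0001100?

Method 1 - Direct subtraction (column by column from the right: bit − bit − borrow-in; if negative, add 2 and borrow 1 from the next column):
borrow: 0000000
        0001101
-       0001100
---------------
        0000001

Method 2 - Add two's complement:
Two's complement of 0001100: invert → 1110011, add 1 → 1110100
  0001101
+ 1110100
---------
 10000001  (end carry out of the top bit = 1)
Discarding the end carry: 0000001
Decimal check:
  0001101 = 8 + 4 + 1 = 13
  0001100 = 8 + 4 = 12
  13 - 12 = 1, and 0000001 = 1 ✓



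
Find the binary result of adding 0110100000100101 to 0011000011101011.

Add column by column from the right: bit + bit + carry-in; write the sum mod 2, carry 1 when the sum is 2 or 3.
carry:  1100000111011110
        0110100000100101
+       0011000011101011
------------------------
       01001100100010000
(the carry out of the leftmost column, 0, becomes the leading bit)
Decimal check:
  0110100000100101 = 16384 + 8192 + 2048 + 32 + 4 + 1 = 26661
  0011000011101011 = 8192 + 4096 + 128 + 64 + 32 + 8 + 2 + 1 = 12523
  26661 + 12523 = 39184, and 01001100100010000 = 32768 + 4096 + 2048 + 256 + 16 = 39184 ✓



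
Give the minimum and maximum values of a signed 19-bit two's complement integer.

For 19-bit two's complement:
Minimum: -2^18 = -262144
Maximum: 2^18 - 1 = 262143



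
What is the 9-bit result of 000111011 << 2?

Original: 000111011 (decimal 59)
Shift left by 2 positions
Append 2 zeros on the right
Result: 011101100 (decimal 236)
Equivalent: 59 << 2 = 59 × 2^2 = 236



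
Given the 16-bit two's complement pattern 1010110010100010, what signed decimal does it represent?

Binary: 1010110010100010
Sign bit: 1 (negative)
Invert: 0101001101011101
Add 1:  0101001101011110
Magnitude: 0101001101011110 = 16384 + 4096 + 512 + 256 + 64 + 16 + 8 + 4 + 2 = 21342
Value: -21342



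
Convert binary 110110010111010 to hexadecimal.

Group into 4-bit nibbles from right:
  0110 = 6
  1100 = C
  1011 = B
  1010 = A
Result: 6CBA



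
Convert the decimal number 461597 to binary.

Using repeated division by 2:
461597 ÷ 2 = 230798 remainder 1
230798 ÷ 2 = 115399 remainder 0
115399 ÷ 2 = 57699 remainder 1
57699 ÷ 2 = 28849 remainder 1
28849 ÷ 2 = 14424 remainder 1
14424 ÷ 2 = 7212 remainder 0
7212 ÷ 2 = 3606 remainder 0
3606 ÷ 2 = 1803 remainder 0
1803 ÷ 2 = 901 remainder 1
901 ÷ 2 = 450 remainder 1
450 ÷ 2 = 225 remainder 0
225 ÷ 2 = 112 remainder 1
112 ÷ 2 = 56 remainder 0
56 ÷ 2 = 28 remainder 0
28 ÷ 2 = 14 remainder 0
14 ÷ 2 = 7 remainder 0
7 ÷ 2 = 3 remainder 1
3 ÷ 2 = 1 remainder 1
1 ÷ 2 = 0 remainder 1
Reading remainders bottom to top: 1110000101100011101



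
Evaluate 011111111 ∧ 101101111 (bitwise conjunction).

AND: 1 only when both bits are 1
  011111111
& 101101111
-----------
  001101111
Decimal: 255 & 367 = 111



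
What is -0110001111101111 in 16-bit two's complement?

Original: 0110001111101111
Step 1 - Invert all bits: 1001110000010000
Step 2 - Add 1: 1001110000010001
Verification: 0110001111101111 + 1001110000010001 = 10000000000000000; discarding the end carry (carry out of the top bit) leaves the 16-bit value 0000000000000000, as required for x + (-x)



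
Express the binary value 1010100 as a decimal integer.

Sum of powers of 2 for each 1-bit:
2^2 + 2^4 + 2^6
= 4 + 16 + 64
= 84



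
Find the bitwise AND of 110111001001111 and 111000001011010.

AND: 1 only when both bits are 1
  110111001001111
& 111000001011010
-----------------
  110000001001010
Decimal: 28239 & 28762 = 24650



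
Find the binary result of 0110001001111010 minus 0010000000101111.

Method 1 - Direct subtraction (column by column from the right: bit − bit − borrow-in; if negative, add 2 and borrow 1 from the next column):
borrow: 0000000000011110
        0110001001111010
-       0010000000101111
------------------------
        0100001001001011

Method 2 - Add two's complement:
Two's complement of 0010000000101111: invert → 1101111111010000, add 1 → 1101111111010001
  0110001001111010
+ 1101111111010001
------------------
 10100001001001011  (end carry out of the top bit = 1)
Discarding the end carry: 0100001001001011
Decimal check:
  0110001001111010 = 16384 + 8192 + 512 + 64 + 32 + 16 + 8 + 2 = 25210
  0010000000101111 = 8192 + 32 + 8 + 4 + 2 + 1 = 8239
  25210 - 8239 = 16971, and 0100001001001011 = 16384 + 512 + 64 + 8 + 2 + 1 = 16971 ✓



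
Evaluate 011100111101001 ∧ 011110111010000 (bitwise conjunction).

AND: 1 only when both bits are 1
  011100111101001
& 011110111010000
-----------------
  011100111000000
Decimal: 14825 & 15824 = 14784



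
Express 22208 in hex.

Using repeated division by 16 (digits 10–15 are A–F):
22208 ÷ 16 = 1388 remainder 0
1388 ÷ 16 = 86 remainder 12 (C)
86 ÷ 16 = 5 remainder 6
5 ÷ 16 = 0 remainder 5
Reading remainders bottom to top: 56C0



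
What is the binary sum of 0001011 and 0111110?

Add column by column from the right: bit + bit + carry-in; write the sum mod 2, carry 1 when the sum is 2 or 3.
carry:  1111100
        0001011
+       0111110
---------------
       01001001
(the carry out of the leftmost column, 0, becomes the leading bit)
Decimal check:
  0001011 = 8 + 2 + 1 = 11
  0111110 = 32 + 16 + 8 + 4 + 2 = 62
  11 + 62 = 73, and 01001001 = 64 + 8 + 1 = 73 ✓



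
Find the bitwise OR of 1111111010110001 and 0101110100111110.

OR: 1 when either bit is 1
  1111111010110001
| 0101110100111110
------------------
  1111111110111111
Decimal: 65201 | 23870 = 65471



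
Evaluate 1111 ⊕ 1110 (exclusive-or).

XOR: 1 when bits differ
  1111
^ 1110
------
  0001
Decimal: 15 ^ 14 = 1



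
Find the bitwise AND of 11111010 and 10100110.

AND: 1 only when both bits are 1
  11111010
& 10100110
----------
  10100010
Decimal: 250 & 166 = 162



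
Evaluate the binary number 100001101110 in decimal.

Sum of powers of 2 for each 1-bit:
2^1 + 2^2 + 2^3 + 2^5 + 2^6 + 2^11
= 2 + 4 + 8 + 32 + 64 + 2048
= 2158



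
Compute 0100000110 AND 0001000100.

AND: 1 only when both bits are 1
  0100000110
& 0001000100
------------
  0000000100
Decimal: 262 & 68 = 4



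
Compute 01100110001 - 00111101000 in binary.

Method 1 - Direct subtraction (column by column from the right: bit − bit − borrow-in; if negative, add 2 and borrow 1 from the next column):
borrow: 01110010000
        01100110001
-       00111101000
-------------------
        00101001001

Method 2 - Add two's complement:
Two's complement of 00111101000: invert → 11000010111, add 1 → 11000011000
  01100110001
+ 11000011000
-------------
 100101001001  (end carry out of the top bit = 1)
Discarding the end carry: 00101001001
Decimal check:
  01100110001 = 512 + 256 + 32 + 16 + 1 = 817
  00111101000 = 256 + 128 + 64 + 32 + 8 = 488
  817 - 488 = 329, and 00101001001 = 256 + 64 + 8 + 1 = 329 ✓



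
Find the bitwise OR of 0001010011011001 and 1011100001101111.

OR: 1 when either bit is 1
  0001010011011001
| 1011100001101111
------------------
  1011110011111111
Decimal: 5337 | 47215 = 48383



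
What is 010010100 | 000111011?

OR: 1 when either bit is 1
  010010100
| 000111011
-----------
  010111111
Decimal: 148 | 59 = 191



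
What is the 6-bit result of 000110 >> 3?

Original: 000110 (decimal 6)
Shift right by 3 positions
Drop the 3 low bits; fill with zeros on the left
Result: 000000 (decimal 0)
Equivalent: 6 >> 3 = 6 ÷ 2^3 = 0



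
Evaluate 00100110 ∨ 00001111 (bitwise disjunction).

OR: 1 when either bit is 1
  00100110
| 00001111
----------
  00101111
Decimal: 38 | 15 = 47



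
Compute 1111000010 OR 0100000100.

OR: 1 when either bit is 1
  1111000010
| 0100000100
------------
  1111000110
Decimal: 962 | 260 = 966



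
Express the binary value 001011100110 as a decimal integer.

Sum of powers of 2 for each 1-bit:
2^1 + 2^2 + 2^5 + 2^6 + 2^7 + 2^9
= 2 + 4 + 32 + 64 + 128 + 512
= 742



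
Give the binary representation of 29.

Using repeated division by 2:
29 ÷ 2 = 14 remainder 1
14 ÷ 2 = 7 remainder 0
7 ÷ 2 = 3 remainder 1
3 ÷ 2 = 1 remainder 1
1 ÷ 2 = 0 remainder 1
Reading remainders bottom to top: 11101



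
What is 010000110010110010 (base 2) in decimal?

Sum of powers of 2 for each 1-bit:
2^1 + 2^4 + 2^5 + 2^7 + 2^10 + 2^11 + 2^16
= 2 + 16 + 32 + 128 + 1024 + 2048 + 65536
= 68786



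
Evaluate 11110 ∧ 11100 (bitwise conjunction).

AND: 1 only when both bits are 1
  11110
& 11100
-------
  11100
Decimal: 30 & 28 = 28



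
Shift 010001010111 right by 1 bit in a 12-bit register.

Original: 010001010111 (decimal 1111)
Shift right by 1 position
Drop the 1 low bit; fill with zero on the left
Result: 001000101011 (decimal 555)
Equivalent: 1111 >> 1 = 1111 ÷ 2^1 = 555



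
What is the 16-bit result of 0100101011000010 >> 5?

Original: 0100101011000010 (decimal 19138)
Shift right by 5 positions
Drop the 5 low bits; fill with zeros on the left
Result: 0000001001010110 (decimal 598)
Equivalent: 19138 >> 5 = 19138 ÷ 2^5 = 598



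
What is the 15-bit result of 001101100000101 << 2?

Original: 001101100000101 (decimal 6917)
Shift left by 2 positions
Append 2 zeros on the right
Result: 110110000010100 (decimal 27668)
Equivalent: 6917 << 2 = 6917 × 2^2 = 27668



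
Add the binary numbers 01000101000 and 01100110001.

Add column by column from the right: bit + bit + carry-in; write the sum mod 2, carry 1 when the sum is 2 or 3.
carry:  10001000000
        01000101000
+       01100110001
-------------------
       010101011001
(the carry out of the leftmost column, 0, becomes the leading bit)
Decimal check:
  01000101000 = 512 + 32 + 8 = 552
  01100110001 = 512 + 256 + 32 + 16 + 1 = 817
  552 + 817 = 1369, and 010101011001 = 1024 + 256 + 64 + 16 + 8 + 1 = 1369 ✓



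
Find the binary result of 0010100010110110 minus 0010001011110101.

Method 1 - Direct subtraction (column by column from the right: bit − bit − borrow-in; if negative, add 2 and borrow 1 from the next column):
borrow: 0000111110000010
        0010100010110110
-       0010001011110101
------------------------
        0000010111000001

Method 2 - Add two's complement:
Two's complement of 0010001011110101: invert → 1101110100001010, add 1 → 1101110100001011
  0010100010110110
+ 1101110100001011
------------------
 10000010111000001  (end carry out of the top bit = 1)
Discarding the end carry: 0000010111000001
Decimal check:
  0010100010110110 = 8192 + 2048 + 128 + 32 + 16 + 4 + 2 = 10422
  0010001011110101 = 8192 + 512 + 128 + 64 + 32 + 16 + 4 + 1 = 8949
  10422 - 8949 = 1473, and 0000010111000001 = 1024 + 256 + 128 + 64 + 1 = 1473 ✓



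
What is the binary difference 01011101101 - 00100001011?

Method 1 - Direct subtraction (column by column from the right: bit − bit − borrow-in; if negative, add 2 and borrow 1 from the next column):
borrow: 01000000100
        01011101101
-       00100001011
-------------------
        00111100010

Method 2 - Add two's complement:
Two's complement of 00100001011: invert → 11011110100, add 1 → 11011110101
  01011101101
+ 11011110101
-------------
 100111100010  (end carry out of the top bit = 1)
Discarding the end carry: 00111100010
Decimal check:
  01011101101 = 512 + 128 + 64 + 32 + 8 + 4 + 1 = 749
  00100001011 = 256 + 8 + 2 + 1 = 267
  749 - 267 = 482, and 00111100010 = 256 + 128 + 64 + 32 + 2 = 482 ✓



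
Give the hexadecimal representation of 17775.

Using repeated division by 16 (digits 10–15 are A–F):
17775 ÷ 16 = 1110 remainder 15 (F)
1110 ÷ 16 = 69 remainder 6
69 ÷ 16 = 4 remainder 5
4 ÷ 16 = 0 remainder 4
Reading remainders bottom to top: 456F



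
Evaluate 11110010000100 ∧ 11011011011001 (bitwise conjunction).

AND: 1 only when both bits are 1
  11110010000100
& 11011011011001
----------------
  11010010000000
Decimal: 15492 & 14041 = 13440

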